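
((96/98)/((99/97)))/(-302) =-776/244167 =-0.00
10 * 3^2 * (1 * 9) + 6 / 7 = 810.86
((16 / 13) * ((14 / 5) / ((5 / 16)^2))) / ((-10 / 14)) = -401408 / 8125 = -49.40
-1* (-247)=247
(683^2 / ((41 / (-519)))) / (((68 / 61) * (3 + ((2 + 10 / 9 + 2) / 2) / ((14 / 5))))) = -930420240813 / 687242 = -1353846.59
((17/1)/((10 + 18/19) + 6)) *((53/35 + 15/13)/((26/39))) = 588183/146510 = 4.01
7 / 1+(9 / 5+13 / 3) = 197 / 15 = 13.13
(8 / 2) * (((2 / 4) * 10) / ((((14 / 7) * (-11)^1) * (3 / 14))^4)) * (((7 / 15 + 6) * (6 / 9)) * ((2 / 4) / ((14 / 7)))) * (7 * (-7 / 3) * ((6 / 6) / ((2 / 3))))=-11411953 / 10673289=-1.07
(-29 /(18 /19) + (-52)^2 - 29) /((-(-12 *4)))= 47599 /864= 55.09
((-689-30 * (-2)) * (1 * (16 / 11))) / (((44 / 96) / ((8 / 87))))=-183.56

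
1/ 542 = 0.00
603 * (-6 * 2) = -7236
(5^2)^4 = 390625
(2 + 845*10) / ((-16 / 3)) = -1584.75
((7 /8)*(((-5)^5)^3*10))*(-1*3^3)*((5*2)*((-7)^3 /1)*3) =-148377227783203125 /2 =-74188613891601562.50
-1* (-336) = 336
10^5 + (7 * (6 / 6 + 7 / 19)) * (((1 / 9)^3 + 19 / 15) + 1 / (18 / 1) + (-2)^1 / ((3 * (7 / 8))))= 6925872619 / 69255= 100005.38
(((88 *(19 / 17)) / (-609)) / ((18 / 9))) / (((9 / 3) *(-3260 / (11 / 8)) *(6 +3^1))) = 2299 / 1822542120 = 0.00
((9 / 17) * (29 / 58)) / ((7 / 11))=99 / 238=0.42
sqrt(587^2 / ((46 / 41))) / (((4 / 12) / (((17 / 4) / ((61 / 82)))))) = 1227417 * sqrt(1886) / 5612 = 9498.29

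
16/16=1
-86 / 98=-43 / 49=-0.88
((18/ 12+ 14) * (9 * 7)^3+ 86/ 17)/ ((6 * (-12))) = -131774941/ 2448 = -53829.63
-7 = -7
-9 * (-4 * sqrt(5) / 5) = 36 * sqrt(5) / 5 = 16.10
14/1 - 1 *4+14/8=47/4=11.75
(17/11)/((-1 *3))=-17/33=-0.52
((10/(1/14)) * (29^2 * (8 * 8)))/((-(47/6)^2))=-271272960/2209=-122803.51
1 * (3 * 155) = 465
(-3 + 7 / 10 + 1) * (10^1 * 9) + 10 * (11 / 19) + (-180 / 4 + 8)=-148.21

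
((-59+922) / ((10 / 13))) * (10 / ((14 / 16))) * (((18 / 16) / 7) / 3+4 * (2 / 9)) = 5329025 / 441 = 12083.96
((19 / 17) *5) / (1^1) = 95 / 17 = 5.59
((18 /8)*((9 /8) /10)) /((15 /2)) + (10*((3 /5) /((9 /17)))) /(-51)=-1357 /7200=-0.19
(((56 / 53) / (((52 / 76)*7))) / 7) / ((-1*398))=-76 / 959777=-0.00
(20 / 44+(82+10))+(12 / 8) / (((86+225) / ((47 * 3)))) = 637227 / 6842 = 93.13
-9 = -9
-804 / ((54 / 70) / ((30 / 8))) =-11725 / 3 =-3908.33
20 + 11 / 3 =71 / 3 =23.67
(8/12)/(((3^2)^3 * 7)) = 2/15309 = 0.00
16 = 16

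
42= 42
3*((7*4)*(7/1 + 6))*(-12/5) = -13104/5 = -2620.80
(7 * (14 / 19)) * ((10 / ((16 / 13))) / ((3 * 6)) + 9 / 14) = 5.64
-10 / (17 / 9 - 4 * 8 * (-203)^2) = 18 / 2373635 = 0.00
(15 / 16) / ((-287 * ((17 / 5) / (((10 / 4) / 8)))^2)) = -0.00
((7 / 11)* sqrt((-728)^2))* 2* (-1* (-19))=193648 / 11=17604.36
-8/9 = -0.89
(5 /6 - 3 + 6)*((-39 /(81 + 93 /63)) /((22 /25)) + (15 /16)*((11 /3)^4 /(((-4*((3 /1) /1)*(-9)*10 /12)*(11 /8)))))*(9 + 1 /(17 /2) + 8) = 17186912311 /314815248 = 54.59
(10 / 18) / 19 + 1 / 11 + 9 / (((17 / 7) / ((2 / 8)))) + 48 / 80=1053079 / 639540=1.65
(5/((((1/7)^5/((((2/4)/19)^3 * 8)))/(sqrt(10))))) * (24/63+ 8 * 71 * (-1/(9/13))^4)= 95811.58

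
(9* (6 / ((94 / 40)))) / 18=60 / 47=1.28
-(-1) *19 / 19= 1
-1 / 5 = -0.20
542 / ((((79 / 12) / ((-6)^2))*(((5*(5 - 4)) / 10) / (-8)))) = -3746304 / 79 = -47421.57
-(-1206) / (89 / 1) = 1206 / 89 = 13.55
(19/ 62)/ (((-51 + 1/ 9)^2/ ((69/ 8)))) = 106191/ 104042944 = 0.00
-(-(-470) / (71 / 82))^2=-1485331600 / 5041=-294650.19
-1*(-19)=19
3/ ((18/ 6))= 1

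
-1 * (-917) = 917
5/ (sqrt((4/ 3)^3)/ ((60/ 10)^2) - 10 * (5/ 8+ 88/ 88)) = -2843100/ 9240011 - 4320 * sqrt(3)/ 9240011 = -0.31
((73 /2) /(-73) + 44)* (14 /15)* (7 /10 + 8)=17661 /50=353.22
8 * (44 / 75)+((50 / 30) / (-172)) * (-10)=10299 / 2150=4.79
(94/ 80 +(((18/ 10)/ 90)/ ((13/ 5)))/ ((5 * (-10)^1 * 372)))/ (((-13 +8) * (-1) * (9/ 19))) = 53981831/ 108810000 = 0.50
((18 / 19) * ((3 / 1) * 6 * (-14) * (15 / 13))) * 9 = -612360 / 247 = -2479.19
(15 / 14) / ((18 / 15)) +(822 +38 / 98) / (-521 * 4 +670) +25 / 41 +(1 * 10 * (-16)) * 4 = -3630896609 / 5681452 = -639.08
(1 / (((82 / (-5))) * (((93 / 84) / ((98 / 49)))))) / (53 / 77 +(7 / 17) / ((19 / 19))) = -9163 / 91512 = -0.10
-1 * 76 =-76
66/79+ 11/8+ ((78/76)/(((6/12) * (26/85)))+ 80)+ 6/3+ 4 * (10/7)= 8122773/84056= 96.64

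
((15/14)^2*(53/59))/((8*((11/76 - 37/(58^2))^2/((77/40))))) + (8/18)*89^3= 1361596110277335547/4345518175488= 313333.43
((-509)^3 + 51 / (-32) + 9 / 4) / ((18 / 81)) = -37979201763 / 64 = -593425027.55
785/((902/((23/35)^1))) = 3611/6314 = 0.57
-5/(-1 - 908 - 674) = 5/1583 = 0.00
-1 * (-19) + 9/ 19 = 370/ 19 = 19.47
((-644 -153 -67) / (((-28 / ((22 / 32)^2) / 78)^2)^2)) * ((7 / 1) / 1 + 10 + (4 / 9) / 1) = -233572019913194391 / 5156108238848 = -45300.06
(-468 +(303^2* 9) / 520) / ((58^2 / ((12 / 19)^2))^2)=94433202 / 5991281868065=0.00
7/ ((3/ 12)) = 28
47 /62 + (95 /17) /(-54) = 9314 /14229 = 0.65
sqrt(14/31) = sqrt(434)/31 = 0.67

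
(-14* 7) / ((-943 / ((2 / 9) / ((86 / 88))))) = 8624 / 364941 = 0.02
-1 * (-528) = 528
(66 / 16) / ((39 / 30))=3.17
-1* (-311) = 311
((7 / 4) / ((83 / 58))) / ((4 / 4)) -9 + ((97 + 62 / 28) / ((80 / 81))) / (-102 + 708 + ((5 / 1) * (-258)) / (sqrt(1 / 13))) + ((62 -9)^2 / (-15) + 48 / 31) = -219597913052149 / 1134883196160 -179181 * sqrt(13) / 29404928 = -193.52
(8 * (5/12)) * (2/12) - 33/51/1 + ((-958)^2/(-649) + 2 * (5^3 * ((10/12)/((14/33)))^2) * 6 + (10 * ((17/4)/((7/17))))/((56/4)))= 4380.79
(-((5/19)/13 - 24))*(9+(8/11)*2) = 681145/2717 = 250.70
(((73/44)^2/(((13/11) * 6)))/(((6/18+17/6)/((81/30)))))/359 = 143883/156064480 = 0.00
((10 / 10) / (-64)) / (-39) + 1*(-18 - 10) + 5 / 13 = -68927 / 2496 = -27.61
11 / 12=0.92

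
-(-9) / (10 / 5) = 9 / 2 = 4.50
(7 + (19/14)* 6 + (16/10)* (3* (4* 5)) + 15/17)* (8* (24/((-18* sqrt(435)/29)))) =-426592* sqrt(435)/5355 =-1661.49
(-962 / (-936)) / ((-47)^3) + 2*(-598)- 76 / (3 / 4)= -4848949429 / 3737628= -1297.33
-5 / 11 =-0.45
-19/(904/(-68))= 323/226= 1.43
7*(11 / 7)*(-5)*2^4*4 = -3520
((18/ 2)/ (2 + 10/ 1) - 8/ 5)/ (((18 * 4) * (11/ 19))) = -0.02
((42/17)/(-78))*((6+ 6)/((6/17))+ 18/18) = -245/221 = -1.11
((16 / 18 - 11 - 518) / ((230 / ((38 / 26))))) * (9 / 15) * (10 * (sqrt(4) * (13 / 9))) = -180614 / 3105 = -58.17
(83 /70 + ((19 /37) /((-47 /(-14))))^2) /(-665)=-255954963 /140772832550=-0.00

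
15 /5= 3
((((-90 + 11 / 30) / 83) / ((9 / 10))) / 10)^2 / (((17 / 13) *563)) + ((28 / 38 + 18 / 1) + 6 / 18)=1741605405715987 / 91326040776900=19.07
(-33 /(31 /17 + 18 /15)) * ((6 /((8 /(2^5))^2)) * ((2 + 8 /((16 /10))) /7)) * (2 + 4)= -1615680 /257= -6286.69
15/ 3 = 5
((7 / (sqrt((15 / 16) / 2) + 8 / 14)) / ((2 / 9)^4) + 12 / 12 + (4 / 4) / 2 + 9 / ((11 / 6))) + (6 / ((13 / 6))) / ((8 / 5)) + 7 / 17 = -6247682125 / 542113 + 2250423 * sqrt(30) / 892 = 2293.78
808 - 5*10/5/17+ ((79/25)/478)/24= 3936618143/4875600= 807.41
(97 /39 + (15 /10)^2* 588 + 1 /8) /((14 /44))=4549501 /1092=4166.21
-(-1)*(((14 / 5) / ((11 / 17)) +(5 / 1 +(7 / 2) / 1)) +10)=2511 / 110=22.83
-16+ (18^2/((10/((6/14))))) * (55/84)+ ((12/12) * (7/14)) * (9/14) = -1291/196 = -6.59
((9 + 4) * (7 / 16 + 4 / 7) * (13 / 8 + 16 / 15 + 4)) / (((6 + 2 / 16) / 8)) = 114.64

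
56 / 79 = 0.71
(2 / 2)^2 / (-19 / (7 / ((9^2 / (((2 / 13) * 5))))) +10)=-0.00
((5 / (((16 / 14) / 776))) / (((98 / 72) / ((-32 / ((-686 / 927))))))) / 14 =7704.13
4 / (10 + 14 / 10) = 20 / 57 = 0.35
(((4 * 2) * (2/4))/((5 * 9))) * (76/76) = 4/45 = 0.09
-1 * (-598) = 598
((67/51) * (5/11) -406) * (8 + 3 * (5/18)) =-12053843/3366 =-3581.06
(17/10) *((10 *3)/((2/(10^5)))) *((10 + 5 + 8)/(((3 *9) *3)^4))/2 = 9775000/14348907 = 0.68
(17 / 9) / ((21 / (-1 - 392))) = -2227 / 63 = -35.35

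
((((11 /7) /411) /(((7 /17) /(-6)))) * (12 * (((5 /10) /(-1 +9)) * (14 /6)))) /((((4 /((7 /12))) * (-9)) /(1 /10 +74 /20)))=3553 /591840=0.01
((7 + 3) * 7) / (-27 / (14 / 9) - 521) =-980 / 7537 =-0.13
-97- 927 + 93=-931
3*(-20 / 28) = -15 / 7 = -2.14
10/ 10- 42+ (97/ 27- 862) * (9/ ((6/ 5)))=-116623/ 18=-6479.06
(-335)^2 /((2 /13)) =729462.50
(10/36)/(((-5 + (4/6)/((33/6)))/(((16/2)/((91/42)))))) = -0.21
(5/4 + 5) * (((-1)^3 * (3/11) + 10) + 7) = 1150/11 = 104.55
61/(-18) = -61/18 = -3.39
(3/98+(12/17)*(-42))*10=-246705/833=-296.16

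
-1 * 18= -18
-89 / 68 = -1.31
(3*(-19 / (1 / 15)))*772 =-660060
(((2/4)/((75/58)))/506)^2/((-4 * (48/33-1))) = -841/2618550000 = -0.00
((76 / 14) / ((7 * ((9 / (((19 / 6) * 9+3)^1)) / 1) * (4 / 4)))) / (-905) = -19 / 6335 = -0.00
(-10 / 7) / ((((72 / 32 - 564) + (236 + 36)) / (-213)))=-8520 / 8113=-1.05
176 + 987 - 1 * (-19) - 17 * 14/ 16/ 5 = 47161/ 40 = 1179.02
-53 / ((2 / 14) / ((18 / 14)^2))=-4293 / 7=-613.29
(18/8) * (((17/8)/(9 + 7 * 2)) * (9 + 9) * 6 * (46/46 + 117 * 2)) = 970785/184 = 5276.01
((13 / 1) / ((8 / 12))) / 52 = 3 / 8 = 0.38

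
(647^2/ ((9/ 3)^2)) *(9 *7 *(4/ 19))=11721052/ 19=616897.47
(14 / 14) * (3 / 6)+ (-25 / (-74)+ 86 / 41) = 4453 / 1517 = 2.94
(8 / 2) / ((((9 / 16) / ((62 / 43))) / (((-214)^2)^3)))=381113474312757248 / 387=984789339309450.25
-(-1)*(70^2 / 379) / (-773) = -4900 / 292967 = -0.02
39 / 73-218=-15875 / 73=-217.47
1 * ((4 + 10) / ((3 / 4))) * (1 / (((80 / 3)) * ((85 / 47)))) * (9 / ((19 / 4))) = 5922 / 8075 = 0.73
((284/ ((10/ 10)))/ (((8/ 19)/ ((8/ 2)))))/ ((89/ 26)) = 70148/ 89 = 788.18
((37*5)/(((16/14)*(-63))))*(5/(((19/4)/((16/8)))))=-925/171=-5.41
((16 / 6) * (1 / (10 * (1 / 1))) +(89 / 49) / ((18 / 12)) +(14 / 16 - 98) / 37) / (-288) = 2249 / 564480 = 0.00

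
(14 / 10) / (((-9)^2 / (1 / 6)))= 7 / 2430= 0.00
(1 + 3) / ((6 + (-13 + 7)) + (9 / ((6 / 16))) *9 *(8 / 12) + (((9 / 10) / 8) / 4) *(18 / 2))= 1280 / 46161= 0.03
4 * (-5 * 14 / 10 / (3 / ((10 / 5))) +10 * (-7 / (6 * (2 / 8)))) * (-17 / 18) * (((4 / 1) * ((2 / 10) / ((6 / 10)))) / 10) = 10472 / 405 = 25.86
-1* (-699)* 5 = 3495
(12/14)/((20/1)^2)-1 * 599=-838597/1400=-599.00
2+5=7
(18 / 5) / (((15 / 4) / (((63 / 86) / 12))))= 63 / 1075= 0.06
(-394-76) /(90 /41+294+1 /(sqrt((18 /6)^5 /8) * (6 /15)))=-28432807920 /17918381399+17776575 * sqrt(6) /17918381399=-1.58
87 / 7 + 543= 3888 / 7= 555.43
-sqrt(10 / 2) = -2.24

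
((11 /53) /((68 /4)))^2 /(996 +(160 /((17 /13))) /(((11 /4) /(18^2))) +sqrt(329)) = 3835851492 /396613522720191719-14641 * sqrt(329) /23330207218834807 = 0.00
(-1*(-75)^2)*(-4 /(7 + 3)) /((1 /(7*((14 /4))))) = 55125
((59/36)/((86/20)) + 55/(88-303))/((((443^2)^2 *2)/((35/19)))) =0.00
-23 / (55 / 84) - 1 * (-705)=36843 / 55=669.87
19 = 19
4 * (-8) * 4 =-128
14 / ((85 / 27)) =378 / 85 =4.45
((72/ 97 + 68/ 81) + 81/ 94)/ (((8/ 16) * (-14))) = -257807/ 738558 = -0.35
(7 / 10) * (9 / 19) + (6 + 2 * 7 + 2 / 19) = 3883 / 190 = 20.44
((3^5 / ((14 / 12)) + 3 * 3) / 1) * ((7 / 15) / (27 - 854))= -507 / 4135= -0.12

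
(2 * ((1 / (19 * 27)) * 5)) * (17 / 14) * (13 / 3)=1105 / 10773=0.10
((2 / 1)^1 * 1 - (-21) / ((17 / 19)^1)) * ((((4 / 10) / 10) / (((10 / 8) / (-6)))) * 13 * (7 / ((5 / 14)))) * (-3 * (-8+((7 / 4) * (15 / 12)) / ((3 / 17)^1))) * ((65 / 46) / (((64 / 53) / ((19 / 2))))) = 182674.16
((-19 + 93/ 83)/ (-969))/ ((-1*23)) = -1484/ 1849821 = -0.00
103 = 103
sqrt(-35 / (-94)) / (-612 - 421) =-sqrt(3290) / 97102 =-0.00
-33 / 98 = -0.34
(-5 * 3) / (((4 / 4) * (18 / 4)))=-10 / 3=-3.33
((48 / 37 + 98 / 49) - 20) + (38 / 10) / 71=-218687 / 13135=-16.65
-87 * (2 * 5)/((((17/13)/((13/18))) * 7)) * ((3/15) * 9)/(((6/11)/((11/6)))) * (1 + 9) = -2965105/714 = -4152.81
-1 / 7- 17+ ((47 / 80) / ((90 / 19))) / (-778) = -672198251 / 39211200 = -17.14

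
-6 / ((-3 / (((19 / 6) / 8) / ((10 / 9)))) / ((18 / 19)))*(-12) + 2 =-61 / 10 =-6.10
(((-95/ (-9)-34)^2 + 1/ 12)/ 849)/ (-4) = -178111/ 1100304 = -0.16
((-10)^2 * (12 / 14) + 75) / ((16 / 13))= 14625 / 112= 130.58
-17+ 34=17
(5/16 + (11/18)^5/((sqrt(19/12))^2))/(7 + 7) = 0.03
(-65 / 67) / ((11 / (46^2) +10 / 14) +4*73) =-962780 / 290495987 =-0.00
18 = 18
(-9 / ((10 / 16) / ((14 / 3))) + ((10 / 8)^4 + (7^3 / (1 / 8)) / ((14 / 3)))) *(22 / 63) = 7367239 / 40320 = 182.72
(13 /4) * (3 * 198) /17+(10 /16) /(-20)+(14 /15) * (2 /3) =114.15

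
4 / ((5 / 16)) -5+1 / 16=629 / 80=7.86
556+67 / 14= 7851 / 14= 560.79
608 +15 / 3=613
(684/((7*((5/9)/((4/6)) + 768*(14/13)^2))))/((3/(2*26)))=12021984/6328091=1.90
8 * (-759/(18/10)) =-10120/3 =-3373.33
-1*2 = -2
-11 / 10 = -1.10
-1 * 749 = -749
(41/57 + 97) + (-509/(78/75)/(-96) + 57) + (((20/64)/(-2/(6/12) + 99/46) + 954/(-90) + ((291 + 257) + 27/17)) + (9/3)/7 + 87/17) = 19870122997/28217280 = 704.18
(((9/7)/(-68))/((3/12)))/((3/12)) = -36/119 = -0.30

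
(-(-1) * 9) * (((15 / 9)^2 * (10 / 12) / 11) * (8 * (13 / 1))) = 6500 / 33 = 196.97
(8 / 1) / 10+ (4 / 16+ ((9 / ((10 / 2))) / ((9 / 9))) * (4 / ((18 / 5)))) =61 / 20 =3.05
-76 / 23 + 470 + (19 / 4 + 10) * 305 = 4965.45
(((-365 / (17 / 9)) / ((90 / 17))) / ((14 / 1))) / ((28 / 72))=-657 / 98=-6.70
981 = 981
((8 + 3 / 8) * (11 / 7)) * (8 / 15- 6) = -30217 / 420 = -71.95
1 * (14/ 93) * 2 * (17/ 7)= 68/ 93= 0.73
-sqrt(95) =-9.75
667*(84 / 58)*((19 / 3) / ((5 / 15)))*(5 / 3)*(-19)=-581210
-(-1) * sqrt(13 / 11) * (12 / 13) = 12 * sqrt(143) / 143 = 1.00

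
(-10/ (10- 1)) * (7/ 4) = -35/ 18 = -1.94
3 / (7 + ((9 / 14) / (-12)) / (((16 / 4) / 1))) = 0.43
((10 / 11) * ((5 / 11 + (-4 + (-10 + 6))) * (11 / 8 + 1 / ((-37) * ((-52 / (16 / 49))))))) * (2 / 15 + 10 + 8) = -1463438404 / 8555547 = -171.05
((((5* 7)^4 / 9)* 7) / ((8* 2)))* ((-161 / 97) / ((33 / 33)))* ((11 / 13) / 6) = -18603248125 / 1089504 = -17074.97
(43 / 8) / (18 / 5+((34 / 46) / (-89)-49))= -440105 / 3718032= -0.12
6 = 6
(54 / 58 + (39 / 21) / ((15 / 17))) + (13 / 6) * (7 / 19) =147879 / 38570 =3.83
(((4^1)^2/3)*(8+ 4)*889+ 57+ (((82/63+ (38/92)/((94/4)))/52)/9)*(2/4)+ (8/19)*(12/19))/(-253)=-1310593283940511/5821968015864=-225.11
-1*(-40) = 40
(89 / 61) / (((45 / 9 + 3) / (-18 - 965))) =-87487 / 488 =-179.28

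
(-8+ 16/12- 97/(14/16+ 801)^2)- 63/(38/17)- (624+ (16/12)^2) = -9297730078511/14074060950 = -660.63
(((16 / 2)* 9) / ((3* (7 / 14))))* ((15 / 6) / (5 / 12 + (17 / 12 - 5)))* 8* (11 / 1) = -63360 / 19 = -3334.74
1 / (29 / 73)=73 / 29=2.52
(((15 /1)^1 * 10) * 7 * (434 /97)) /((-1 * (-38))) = 123.63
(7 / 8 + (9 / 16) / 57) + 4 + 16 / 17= 30109 / 5168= 5.83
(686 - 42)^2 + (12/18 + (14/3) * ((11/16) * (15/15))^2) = 159259727/384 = 414738.87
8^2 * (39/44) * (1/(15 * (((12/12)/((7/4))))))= 6.62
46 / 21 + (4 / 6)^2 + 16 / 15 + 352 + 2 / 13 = 1457228 / 4095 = 355.86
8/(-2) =-4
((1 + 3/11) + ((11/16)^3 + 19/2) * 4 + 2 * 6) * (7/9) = 4145239/101376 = 40.89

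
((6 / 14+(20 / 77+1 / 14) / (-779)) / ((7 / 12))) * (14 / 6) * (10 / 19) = 1027260 / 1139677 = 0.90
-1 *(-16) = 16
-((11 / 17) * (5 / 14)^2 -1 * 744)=2478733 / 3332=743.92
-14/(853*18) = -7/7677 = -0.00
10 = 10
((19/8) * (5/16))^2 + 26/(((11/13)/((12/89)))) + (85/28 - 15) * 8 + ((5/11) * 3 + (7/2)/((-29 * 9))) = -2627782308839/29304963072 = -89.67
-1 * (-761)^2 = -579121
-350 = -350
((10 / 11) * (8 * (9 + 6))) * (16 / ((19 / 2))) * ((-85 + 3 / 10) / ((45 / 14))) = -275968 / 57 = -4841.54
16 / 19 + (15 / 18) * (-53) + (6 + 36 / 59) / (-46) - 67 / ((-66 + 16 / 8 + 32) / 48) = 4411348 / 77349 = 57.03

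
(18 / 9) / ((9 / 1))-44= -394 / 9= -43.78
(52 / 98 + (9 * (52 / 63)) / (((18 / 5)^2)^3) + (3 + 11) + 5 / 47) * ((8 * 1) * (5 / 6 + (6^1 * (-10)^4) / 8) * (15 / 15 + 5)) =12902768909019145 / 2447817246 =5271132.45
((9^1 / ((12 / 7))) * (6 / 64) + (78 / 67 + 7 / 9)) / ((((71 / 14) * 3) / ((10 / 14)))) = 939385 / 8220096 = 0.11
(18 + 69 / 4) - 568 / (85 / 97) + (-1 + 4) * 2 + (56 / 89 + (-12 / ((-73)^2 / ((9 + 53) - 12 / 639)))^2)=-2626377435321295951 / 4331886424979060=-606.29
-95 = -95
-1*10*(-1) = 10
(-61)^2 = 3721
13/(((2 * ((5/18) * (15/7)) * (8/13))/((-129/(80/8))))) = -457821/2000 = -228.91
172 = 172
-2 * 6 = -12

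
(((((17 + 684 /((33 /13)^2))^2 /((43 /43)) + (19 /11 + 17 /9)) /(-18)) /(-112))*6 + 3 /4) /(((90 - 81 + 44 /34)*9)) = 6908937683 /13946430960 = 0.50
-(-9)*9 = 81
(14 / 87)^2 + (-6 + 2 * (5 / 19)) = -783452 / 143811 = -5.45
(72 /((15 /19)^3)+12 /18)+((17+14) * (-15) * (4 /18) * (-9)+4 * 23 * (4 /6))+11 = 430997 /375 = 1149.33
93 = 93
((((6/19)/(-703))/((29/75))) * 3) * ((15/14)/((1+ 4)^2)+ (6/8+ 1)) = -0.01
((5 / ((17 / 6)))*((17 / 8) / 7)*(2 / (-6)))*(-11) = 55 / 28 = 1.96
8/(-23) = -8/23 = -0.35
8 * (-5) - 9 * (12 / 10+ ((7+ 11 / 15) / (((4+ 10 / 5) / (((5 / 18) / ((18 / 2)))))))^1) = -20719 / 405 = -51.16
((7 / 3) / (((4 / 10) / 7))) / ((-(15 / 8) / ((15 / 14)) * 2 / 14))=-490 / 3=-163.33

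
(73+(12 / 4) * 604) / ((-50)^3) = -377 / 25000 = -0.02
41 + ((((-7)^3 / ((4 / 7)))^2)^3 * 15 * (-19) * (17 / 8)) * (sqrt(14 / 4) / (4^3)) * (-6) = 41 + 2784633198116532833318535 * sqrt(14) / 2097152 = 4968234717935881293.38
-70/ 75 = -14/ 15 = -0.93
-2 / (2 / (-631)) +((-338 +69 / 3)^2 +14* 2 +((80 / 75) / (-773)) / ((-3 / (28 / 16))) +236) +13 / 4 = 13931149117 / 139140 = 100123.25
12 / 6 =2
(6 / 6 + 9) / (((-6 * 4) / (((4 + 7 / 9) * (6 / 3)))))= -215 / 54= -3.98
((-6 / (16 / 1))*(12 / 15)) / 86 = -3 / 860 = -0.00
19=19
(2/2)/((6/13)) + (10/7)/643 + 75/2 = 535649/13503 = 39.67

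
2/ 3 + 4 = 14/ 3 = 4.67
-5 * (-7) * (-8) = -280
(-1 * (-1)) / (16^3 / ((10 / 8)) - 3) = 5 / 16369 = 0.00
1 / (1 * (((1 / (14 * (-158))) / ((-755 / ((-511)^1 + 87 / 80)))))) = -133604800 / 40793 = -3275.19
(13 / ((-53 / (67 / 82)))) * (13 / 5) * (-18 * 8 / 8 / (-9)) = -11323 / 10865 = -1.04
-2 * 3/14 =-3/7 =-0.43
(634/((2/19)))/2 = 3011.50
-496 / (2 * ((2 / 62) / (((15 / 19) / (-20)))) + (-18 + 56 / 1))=-23064 / 1691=-13.64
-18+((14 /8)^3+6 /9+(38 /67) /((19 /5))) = -11.82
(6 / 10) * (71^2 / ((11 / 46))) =12648.33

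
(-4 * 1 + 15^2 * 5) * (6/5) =6726/5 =1345.20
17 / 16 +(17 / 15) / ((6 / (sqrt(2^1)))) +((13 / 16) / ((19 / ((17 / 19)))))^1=17 * sqrt(2) / 90 +3179 / 2888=1.37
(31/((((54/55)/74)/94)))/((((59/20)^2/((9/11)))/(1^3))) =215636000/10443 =20648.86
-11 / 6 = -1.83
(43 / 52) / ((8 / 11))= 473 / 416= 1.14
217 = 217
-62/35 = -1.77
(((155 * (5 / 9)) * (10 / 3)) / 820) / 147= 775 / 325458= 0.00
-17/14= -1.21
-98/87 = -1.13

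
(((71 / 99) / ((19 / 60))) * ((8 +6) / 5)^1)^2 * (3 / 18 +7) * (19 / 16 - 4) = -106213870 / 131043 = -810.53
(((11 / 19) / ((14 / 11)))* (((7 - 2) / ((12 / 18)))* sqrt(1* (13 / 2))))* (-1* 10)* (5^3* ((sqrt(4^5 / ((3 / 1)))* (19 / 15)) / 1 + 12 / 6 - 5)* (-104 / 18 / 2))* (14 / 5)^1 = -983125* sqrt(26) / 19 + 6292000* sqrt(78) / 27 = 1794286.67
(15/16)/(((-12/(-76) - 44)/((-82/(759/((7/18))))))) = 3895/4335408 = 0.00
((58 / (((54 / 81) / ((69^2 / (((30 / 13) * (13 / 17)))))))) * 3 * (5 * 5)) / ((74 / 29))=1021020255 / 148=6898785.51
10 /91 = 0.11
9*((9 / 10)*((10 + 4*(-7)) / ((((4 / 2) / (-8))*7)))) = 2916 / 35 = 83.31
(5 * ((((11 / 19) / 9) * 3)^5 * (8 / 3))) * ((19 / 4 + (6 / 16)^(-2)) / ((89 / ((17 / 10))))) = 1169069209 / 1445866012971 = 0.00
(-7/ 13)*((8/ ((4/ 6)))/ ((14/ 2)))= -12/ 13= -0.92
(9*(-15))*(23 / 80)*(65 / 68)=-40365 / 1088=-37.10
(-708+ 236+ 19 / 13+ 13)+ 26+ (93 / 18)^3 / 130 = -12087809 / 28080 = -430.48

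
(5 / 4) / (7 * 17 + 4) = 5 / 492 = 0.01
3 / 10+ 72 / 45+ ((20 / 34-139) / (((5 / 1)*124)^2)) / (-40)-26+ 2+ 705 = 178504599153 / 261392000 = 682.90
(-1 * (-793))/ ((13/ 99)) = 6039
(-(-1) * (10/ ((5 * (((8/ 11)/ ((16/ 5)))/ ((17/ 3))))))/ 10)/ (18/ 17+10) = 3179/ 7050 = 0.45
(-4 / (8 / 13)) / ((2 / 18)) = -117 / 2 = -58.50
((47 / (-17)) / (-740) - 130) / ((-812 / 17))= 1635353 / 600880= 2.72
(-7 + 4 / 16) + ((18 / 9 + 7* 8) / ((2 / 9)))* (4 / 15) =1257 / 20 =62.85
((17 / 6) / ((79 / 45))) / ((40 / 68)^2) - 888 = -2791341 / 3160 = -883.34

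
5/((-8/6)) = -15/4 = -3.75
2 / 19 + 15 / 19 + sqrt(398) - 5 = -78 / 19 + sqrt(398) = 15.84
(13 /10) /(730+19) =13 /7490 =0.00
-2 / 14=-1 / 7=-0.14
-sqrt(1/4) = -1/2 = -0.50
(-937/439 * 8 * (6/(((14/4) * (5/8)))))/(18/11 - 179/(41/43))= 0.25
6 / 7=0.86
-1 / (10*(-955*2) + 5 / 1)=0.00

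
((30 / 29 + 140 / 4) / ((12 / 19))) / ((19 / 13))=13585 / 348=39.04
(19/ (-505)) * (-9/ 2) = 171/ 1010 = 0.17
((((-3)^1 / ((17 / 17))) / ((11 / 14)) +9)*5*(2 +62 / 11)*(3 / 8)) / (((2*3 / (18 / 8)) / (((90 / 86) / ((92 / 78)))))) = 94533075 / 3829408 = 24.69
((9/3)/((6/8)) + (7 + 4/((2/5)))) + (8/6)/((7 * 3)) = 1327/63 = 21.06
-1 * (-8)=8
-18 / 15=-6 / 5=-1.20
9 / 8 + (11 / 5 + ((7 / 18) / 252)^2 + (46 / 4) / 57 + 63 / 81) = 171711671 / 39890880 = 4.30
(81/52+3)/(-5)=-237/260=-0.91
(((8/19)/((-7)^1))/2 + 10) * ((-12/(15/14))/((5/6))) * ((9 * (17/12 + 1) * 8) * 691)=-7652653632/475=-16110849.75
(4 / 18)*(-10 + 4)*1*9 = -12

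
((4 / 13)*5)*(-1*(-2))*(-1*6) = -240 / 13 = -18.46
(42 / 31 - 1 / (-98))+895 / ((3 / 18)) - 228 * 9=10084231 / 3038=3319.37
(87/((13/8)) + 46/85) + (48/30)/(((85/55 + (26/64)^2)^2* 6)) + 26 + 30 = 110.17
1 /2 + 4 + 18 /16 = 45 /8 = 5.62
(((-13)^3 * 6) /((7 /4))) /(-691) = 52728 /4837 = 10.90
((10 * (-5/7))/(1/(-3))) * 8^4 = 614400/7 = 87771.43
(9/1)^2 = 81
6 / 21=2 / 7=0.29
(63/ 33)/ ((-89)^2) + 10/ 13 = 871583/ 1132703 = 0.77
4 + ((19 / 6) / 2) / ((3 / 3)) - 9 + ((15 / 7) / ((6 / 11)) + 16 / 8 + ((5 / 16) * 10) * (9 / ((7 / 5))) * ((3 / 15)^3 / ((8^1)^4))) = 1728539 / 688128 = 2.51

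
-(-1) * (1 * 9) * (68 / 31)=612 / 31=19.74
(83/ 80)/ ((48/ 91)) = 7553/ 3840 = 1.97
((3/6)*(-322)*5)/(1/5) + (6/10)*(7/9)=-60368/15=-4024.53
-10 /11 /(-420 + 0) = 1 /462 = 0.00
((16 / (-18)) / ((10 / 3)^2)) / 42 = -1 / 525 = -0.00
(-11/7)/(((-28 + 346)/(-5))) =55/2226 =0.02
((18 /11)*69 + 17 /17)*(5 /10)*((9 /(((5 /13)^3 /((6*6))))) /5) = 445960242 /6875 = 64866.94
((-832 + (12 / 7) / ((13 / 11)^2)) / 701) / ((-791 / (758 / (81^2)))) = 0.00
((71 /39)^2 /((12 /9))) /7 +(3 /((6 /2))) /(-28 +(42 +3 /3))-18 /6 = -61001 /23660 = -2.58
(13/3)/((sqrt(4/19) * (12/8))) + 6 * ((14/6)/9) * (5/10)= 7/9 + 13 * sqrt(19)/9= 7.07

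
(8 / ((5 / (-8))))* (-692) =44288 / 5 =8857.60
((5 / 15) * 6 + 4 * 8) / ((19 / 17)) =30.42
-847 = -847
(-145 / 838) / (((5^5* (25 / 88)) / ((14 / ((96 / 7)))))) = -15631 / 78562500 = -0.00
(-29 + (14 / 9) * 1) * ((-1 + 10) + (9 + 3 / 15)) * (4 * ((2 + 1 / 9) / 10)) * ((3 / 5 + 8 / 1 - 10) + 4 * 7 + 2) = -12063.21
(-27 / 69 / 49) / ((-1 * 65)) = 9 / 73255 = 0.00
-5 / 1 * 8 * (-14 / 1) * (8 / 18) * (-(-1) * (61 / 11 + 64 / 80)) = 156352 / 99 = 1579.31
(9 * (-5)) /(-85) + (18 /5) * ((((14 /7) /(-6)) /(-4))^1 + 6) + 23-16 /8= 7383 /170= 43.43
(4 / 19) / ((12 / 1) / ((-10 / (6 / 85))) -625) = -1700 / 5047559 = -0.00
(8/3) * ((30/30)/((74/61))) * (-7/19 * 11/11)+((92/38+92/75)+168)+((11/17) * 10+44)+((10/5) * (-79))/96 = 1050075149/4780400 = 219.66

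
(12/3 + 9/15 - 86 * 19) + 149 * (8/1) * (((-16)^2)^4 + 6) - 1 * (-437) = 25598005113958/5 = 5119601022791.60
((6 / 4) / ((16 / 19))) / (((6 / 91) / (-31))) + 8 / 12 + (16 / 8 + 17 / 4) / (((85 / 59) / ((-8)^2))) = -1825133 / 3264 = -559.17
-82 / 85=-0.96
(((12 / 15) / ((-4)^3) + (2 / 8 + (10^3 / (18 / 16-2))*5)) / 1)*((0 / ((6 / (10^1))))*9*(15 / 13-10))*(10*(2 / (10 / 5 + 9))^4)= 0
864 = 864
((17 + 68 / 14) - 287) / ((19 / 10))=-139.55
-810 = -810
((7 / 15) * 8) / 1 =56 / 15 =3.73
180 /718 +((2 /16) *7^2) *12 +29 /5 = 285587 /3590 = 79.55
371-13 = 358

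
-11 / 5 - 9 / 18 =-27 / 10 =-2.70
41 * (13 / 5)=533 / 5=106.60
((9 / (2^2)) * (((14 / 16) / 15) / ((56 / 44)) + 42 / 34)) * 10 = 28.83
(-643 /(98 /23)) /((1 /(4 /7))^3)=-473248 /16807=-28.16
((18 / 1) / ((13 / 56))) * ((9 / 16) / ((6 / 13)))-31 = 127 / 2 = 63.50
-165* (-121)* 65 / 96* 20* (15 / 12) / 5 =2162875 / 32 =67589.84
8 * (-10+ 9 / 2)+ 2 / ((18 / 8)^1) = -388 / 9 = -43.11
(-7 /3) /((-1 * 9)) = 7 /27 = 0.26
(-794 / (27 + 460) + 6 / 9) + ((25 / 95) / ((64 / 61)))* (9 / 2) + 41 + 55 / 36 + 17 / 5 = 2456618467 / 53297280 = 46.09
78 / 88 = 39 / 44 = 0.89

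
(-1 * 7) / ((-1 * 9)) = 7 / 9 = 0.78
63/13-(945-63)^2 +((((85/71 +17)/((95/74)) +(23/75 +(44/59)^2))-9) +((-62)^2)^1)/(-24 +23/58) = -256682318552479537/329890976025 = -778082.27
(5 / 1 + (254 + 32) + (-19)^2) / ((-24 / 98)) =-2662.33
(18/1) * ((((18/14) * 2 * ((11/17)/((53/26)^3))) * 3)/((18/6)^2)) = 20880288/17716363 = 1.18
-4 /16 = -1 /4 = -0.25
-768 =-768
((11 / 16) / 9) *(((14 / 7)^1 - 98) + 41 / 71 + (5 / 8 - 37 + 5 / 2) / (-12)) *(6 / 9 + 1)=-34713745 / 2944512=-11.79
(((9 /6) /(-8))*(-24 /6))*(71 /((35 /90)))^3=1565502714 /343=4564147.85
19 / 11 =1.73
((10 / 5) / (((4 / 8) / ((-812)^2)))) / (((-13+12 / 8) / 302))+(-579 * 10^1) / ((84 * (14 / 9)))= -312223320139 / 4508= -69259831.44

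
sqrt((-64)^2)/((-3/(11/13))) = -18.05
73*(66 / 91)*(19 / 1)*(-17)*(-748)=1164048072 / 91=12791737.05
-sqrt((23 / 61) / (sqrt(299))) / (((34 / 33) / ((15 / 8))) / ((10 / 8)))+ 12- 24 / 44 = -2475*13^(3 / 4)*23^(1 / 4)*sqrt(61) / 862784+ 126 / 11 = 11.12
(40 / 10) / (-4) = -1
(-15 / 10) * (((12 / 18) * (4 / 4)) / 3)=-1 / 3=-0.33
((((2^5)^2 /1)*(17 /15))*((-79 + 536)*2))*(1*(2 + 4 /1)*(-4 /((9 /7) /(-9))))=891011072 /5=178202214.40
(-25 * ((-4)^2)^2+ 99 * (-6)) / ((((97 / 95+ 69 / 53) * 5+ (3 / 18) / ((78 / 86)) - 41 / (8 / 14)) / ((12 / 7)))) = 39553252128 / 197776061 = 199.99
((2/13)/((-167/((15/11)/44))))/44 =-15/23116808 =-0.00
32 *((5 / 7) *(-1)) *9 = -1440 / 7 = -205.71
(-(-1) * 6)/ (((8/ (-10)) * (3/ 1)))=-5/ 2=-2.50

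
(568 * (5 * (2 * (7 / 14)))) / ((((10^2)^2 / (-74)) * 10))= -2627 / 1250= -2.10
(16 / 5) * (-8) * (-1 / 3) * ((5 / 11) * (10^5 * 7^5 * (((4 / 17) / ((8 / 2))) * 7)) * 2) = 3011814400000 / 561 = 5368653119.43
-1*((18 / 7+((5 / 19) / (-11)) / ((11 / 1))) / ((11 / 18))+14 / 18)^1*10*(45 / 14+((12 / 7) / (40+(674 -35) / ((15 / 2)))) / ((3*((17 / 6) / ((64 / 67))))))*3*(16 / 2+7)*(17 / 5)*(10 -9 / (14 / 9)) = -37582645336434375 / 363810234634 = -103302.88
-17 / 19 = -0.89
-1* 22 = -22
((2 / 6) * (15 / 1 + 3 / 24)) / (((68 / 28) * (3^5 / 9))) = 847 / 11016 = 0.08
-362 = -362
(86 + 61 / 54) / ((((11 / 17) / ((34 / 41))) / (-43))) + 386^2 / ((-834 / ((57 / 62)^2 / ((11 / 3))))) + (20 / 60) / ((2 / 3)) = -7876407608077 / 1626591483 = -4842.28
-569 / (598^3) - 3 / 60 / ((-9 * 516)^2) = -30705412859 / 11529964835513280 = -0.00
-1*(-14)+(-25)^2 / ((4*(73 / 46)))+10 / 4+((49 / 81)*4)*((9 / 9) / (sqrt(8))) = 49*sqrt(2) / 81+8392 / 73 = 115.81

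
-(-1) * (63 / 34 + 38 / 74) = 2977 / 1258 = 2.37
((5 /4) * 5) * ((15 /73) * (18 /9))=375 /146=2.57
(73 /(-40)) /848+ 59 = 2001207 /33920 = 59.00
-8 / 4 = -2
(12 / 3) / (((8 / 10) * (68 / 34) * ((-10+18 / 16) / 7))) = -140 / 71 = -1.97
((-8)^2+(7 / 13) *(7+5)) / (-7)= -916 / 91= -10.07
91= 91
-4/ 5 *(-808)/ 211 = 3232/ 1055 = 3.06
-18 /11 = -1.64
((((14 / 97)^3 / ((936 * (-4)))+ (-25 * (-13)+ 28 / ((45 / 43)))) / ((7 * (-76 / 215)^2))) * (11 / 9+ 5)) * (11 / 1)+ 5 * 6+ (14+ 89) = 76765317914359031 / 2775497004072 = 27658.22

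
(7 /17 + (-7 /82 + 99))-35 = 89671 /1394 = 64.33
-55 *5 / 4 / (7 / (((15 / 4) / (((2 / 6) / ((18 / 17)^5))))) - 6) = 12.43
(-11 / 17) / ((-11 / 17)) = 1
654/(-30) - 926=-4739/5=-947.80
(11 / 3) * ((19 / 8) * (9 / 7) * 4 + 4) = 59.45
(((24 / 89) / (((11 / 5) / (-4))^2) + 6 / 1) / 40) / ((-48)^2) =4123 / 55137280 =0.00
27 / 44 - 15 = -14.39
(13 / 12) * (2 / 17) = 13 / 102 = 0.13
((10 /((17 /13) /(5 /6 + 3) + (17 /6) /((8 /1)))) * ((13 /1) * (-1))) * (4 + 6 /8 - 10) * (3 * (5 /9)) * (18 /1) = 29447.56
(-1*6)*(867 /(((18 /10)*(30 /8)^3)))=-36992 /675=-54.80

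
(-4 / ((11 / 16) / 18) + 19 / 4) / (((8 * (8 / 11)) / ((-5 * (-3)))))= -65985 / 256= -257.75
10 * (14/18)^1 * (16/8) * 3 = 140/3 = 46.67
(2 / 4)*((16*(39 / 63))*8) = 832 / 21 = 39.62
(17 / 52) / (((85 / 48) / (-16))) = -192 / 65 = -2.95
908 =908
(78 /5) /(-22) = -39 /55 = -0.71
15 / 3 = 5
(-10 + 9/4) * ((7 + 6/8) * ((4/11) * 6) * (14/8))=-20181/88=-229.33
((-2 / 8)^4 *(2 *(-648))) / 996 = -27 / 5312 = -0.01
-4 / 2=-2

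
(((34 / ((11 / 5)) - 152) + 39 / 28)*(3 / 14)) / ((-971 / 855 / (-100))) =-2669331375 / 1046738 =-2550.14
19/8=2.38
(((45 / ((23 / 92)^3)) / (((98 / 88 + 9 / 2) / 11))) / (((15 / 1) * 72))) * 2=7744 / 741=10.45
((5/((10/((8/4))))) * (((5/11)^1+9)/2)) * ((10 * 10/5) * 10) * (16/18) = 83200/99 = 840.40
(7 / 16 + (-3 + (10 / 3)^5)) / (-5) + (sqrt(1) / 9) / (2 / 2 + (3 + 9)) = -20668321 / 252720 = -81.78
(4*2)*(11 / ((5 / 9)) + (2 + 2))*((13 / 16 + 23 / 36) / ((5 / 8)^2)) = 795872 / 1125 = 707.44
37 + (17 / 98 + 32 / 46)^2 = 191816773 / 5080516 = 37.76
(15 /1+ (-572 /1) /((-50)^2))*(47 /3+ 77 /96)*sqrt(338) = 3953027*sqrt(2) /1250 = 4472.34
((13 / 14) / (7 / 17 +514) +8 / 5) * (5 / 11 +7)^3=54064113556 / 81477165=663.55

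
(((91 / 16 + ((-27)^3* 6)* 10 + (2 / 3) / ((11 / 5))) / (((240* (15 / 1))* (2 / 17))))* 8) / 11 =-10600422709 / 5227200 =-2027.94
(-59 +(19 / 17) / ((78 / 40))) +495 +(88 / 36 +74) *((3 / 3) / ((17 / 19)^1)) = 1038280 / 1989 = 522.01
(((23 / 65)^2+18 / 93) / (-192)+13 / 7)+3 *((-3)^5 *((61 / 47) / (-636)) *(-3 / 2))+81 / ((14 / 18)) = 6500129719841 / 62641675200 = 103.77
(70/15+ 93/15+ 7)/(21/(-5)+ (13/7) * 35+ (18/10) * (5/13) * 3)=52/183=0.28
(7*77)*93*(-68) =-3408636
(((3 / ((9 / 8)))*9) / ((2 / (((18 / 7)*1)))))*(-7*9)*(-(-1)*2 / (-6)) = 648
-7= -7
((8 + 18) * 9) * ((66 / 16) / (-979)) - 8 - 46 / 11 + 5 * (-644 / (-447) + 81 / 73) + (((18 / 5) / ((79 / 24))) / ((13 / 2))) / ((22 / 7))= -237999349561 / 656165684460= -0.36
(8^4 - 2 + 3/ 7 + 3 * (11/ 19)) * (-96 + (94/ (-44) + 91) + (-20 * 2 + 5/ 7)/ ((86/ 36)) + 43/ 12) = -216436622755/ 2642178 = -81915.99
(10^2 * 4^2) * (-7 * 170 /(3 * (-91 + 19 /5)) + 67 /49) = 151674400 /16023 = 9466.04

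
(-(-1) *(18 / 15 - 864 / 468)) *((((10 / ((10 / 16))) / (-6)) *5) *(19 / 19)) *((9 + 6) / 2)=840 / 13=64.62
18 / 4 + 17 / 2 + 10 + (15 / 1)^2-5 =243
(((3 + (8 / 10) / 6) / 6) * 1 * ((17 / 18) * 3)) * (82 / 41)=799 / 270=2.96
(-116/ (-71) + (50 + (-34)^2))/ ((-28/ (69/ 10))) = -2958099/ 9940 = -297.60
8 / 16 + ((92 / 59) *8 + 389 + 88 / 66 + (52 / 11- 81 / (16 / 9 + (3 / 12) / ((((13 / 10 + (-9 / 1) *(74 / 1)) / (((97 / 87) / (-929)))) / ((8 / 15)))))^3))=60696517419483175853448637439983 / 154201216040837396975920728000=393.62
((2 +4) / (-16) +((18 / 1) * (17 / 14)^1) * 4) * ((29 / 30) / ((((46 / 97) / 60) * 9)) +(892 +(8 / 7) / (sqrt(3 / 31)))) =1625 * sqrt(93) / 49 +304617625 / 3864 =79154.60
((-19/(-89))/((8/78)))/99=247/11748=0.02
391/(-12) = -391/12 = -32.58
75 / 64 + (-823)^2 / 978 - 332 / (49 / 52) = 523554803 / 1533504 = 341.41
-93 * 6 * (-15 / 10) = 837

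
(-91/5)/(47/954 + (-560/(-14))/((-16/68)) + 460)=-86814/1383535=-0.06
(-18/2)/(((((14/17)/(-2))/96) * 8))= 1836/7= 262.29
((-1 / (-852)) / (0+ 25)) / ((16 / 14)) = 7 / 170400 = 0.00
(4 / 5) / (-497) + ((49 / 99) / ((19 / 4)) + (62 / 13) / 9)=38434598 / 60765705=0.63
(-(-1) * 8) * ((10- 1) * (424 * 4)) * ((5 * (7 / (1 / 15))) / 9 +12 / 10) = 36348672 / 5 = 7269734.40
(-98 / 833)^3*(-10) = 80 / 4913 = 0.02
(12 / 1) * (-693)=-8316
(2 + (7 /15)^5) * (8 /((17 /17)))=12284456 /759375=16.18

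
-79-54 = -133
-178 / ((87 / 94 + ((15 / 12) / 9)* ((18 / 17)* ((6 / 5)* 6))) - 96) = 284444 / 150237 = 1.89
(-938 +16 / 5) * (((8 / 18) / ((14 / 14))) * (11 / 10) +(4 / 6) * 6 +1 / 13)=-4161418 / 975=-4268.12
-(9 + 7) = -16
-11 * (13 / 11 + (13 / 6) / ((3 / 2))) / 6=-130 / 27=-4.81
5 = 5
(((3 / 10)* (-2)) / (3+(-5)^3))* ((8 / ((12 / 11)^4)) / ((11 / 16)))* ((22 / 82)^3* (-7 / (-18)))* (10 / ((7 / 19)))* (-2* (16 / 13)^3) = -68934981632 / 2244490314651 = -0.03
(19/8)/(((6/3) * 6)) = 0.20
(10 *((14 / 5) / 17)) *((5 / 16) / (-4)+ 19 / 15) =7987 / 4080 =1.96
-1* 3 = -3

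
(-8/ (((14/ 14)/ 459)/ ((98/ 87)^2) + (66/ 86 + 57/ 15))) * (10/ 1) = -8424628800/ 481168343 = -17.51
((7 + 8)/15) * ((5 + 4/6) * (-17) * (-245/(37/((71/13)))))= 5027155/1443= 3483.82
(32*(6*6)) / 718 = 1.60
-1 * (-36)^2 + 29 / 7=-9043 / 7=-1291.86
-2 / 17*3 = -0.35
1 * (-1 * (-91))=91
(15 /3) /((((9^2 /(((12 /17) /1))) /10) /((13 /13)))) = 200 /459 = 0.44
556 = 556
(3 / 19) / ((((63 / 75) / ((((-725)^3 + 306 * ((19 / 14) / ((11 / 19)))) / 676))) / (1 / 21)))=-183393502450 / 36345309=-5045.86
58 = 58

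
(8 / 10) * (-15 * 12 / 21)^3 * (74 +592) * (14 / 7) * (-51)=11738649600 / 343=34223468.22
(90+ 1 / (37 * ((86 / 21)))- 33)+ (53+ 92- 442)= -763659 / 3182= -239.99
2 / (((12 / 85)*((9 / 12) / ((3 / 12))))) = 85 / 18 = 4.72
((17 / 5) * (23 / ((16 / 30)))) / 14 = 1173 / 112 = 10.47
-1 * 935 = -935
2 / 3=0.67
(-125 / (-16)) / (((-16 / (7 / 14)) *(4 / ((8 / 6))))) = -125 / 1536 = -0.08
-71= -71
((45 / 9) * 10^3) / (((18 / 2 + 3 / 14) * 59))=70000 / 7611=9.20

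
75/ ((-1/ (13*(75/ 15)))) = -4875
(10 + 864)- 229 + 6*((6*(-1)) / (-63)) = 4519 / 7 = 645.57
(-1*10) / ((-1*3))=10 / 3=3.33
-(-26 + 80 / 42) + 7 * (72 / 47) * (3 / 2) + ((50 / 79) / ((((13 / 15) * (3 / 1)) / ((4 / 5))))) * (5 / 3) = 13685922 / 337883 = 40.50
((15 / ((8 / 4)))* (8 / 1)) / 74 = 30 / 37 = 0.81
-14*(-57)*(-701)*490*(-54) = 14801671080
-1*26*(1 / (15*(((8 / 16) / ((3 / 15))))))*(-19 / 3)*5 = 988 / 45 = 21.96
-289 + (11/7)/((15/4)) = -30301/105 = -288.58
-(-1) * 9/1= 9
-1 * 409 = -409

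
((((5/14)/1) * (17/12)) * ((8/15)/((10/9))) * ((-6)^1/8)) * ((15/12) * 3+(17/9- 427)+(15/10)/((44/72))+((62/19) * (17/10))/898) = 17184099409/225218400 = 76.30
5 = 5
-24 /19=-1.26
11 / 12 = 0.92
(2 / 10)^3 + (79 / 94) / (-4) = -9499 / 47000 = -0.20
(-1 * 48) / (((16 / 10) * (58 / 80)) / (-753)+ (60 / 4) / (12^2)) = -14457600 / 30911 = -467.72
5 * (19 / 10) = 19 / 2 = 9.50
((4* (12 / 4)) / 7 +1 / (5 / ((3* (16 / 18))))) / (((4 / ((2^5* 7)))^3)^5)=5631633297226653769136078848 / 15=375442219815110251275738600.00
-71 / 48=-1.48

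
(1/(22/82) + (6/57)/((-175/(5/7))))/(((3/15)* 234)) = 63611/798798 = 0.08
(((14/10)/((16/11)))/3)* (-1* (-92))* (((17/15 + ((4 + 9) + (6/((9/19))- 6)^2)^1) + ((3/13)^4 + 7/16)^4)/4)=203711796235841268867568288751/470974423313831839845580800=432.53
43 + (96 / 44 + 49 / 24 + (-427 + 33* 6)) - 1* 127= -308.78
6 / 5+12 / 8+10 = 12.70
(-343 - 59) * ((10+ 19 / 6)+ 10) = -9313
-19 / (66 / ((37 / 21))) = -703 / 1386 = -0.51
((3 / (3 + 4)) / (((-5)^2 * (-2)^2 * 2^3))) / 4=3 / 22400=0.00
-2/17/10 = -1/85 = -0.01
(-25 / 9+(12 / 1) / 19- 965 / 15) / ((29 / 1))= -392 / 171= -2.29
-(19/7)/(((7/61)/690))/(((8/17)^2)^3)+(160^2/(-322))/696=-19312708300648895/12851478528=-1502761.59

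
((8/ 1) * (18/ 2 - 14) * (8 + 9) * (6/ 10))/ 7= -408/ 7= -58.29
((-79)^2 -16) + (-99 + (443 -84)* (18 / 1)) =12588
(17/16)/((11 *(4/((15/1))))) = 255/704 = 0.36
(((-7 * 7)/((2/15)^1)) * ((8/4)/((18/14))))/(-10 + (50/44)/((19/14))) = 71687/1149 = 62.39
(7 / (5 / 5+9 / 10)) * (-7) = -490 / 19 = -25.79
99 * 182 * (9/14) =11583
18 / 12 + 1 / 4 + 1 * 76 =311 / 4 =77.75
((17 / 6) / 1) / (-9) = -17 / 54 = -0.31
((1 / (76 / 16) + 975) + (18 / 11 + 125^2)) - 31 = 3463307 / 209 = 16570.85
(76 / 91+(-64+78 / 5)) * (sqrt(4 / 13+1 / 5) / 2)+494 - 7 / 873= 431255 / 873 - 10821 * sqrt(2145) / 29575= 477.05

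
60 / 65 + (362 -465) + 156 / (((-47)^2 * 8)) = -5862179 / 57434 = -102.07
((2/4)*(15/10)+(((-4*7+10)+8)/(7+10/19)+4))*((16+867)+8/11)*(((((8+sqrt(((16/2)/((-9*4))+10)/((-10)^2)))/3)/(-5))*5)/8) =-19023997/18876 - 19023997*sqrt(22)/2265120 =-1047.23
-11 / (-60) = 11 / 60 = 0.18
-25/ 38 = -0.66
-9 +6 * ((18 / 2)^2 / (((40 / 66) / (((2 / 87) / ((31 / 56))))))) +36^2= 5934753 / 4495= 1320.30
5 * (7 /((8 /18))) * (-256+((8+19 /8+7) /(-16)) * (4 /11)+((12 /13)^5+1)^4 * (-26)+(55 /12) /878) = -32641676991532082814144014229495 /903630474524547746362781824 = -36122.82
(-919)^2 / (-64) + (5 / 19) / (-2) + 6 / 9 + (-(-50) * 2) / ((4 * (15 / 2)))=-16041955 / 1216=-13192.40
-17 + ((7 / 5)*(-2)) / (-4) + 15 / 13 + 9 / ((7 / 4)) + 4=-5463 / 910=-6.00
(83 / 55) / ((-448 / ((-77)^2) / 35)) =-699.02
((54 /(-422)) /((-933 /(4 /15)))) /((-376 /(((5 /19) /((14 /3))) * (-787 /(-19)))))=-7083 /31174962196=-0.00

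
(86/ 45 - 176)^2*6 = 122743112/ 675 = 181841.65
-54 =-54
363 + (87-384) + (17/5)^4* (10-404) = -32866024/625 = -52585.64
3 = 3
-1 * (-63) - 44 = 19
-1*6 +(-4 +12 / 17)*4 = -326 / 17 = -19.18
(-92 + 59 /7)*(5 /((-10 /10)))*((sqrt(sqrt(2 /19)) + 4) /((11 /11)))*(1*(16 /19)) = 1607.95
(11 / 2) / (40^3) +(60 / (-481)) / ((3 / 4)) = -10234709 / 61568000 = -0.17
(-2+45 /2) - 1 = 39 /2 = 19.50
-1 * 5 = -5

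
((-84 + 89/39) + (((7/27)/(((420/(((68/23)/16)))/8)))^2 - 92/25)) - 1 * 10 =-430435512239/4511999700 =-95.40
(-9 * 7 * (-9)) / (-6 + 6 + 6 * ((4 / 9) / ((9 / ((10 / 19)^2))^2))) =17955757701 / 80000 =224446.97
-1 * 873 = -873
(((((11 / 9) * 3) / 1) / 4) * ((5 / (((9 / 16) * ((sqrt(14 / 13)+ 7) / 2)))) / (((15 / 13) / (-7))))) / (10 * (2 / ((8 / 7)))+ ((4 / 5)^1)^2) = -5205200 / 6538563+ 57200 * sqrt(182) / 6538563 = -0.68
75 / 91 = 0.82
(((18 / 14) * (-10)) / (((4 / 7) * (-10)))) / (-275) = -9 / 1100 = -0.01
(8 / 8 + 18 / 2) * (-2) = -20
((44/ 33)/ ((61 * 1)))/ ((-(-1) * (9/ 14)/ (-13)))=-728/ 1647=-0.44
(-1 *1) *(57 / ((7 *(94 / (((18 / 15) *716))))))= -122436 / 1645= -74.43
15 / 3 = 5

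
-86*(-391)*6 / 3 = 67252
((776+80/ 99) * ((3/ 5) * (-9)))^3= -12280344552304128/ 166375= -73811236978.54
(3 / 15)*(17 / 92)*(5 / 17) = 1 / 92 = 0.01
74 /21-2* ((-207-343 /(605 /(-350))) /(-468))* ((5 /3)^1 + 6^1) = 1928279 /594594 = 3.24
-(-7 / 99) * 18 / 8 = 7 / 44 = 0.16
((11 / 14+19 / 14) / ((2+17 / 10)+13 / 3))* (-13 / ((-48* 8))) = 975 / 107968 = 0.01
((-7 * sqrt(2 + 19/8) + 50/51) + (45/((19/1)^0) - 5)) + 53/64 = 136463/3264 - 7 * sqrt(70)/4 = 27.17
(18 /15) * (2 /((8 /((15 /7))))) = 0.64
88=88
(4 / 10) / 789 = 0.00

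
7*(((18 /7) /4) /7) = 9 /14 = 0.64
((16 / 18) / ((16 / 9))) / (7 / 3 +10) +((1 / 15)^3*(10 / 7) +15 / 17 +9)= 9.92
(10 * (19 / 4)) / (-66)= -95 / 132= -0.72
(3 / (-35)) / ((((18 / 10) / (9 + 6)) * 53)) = -5 / 371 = -0.01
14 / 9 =1.56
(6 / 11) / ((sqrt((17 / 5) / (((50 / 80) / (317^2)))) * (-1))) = -15 * sqrt(34) / 118558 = -0.00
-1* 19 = -19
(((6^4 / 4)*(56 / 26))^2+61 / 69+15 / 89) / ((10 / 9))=151623799008 / 345943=438291.28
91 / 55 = 1.65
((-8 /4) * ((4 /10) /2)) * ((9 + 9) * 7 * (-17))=4284 /5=856.80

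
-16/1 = -16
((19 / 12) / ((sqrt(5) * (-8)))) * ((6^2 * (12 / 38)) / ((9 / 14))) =-7 * sqrt(5) / 10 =-1.57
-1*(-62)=62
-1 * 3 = -3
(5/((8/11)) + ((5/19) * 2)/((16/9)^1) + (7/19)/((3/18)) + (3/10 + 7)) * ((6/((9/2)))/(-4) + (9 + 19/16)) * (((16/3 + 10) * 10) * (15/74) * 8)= 114936635/2812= 40873.63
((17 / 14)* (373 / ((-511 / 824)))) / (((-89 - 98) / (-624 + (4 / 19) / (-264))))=-60125504486 / 24670569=-2437.13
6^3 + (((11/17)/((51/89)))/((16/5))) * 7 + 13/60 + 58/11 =170872123/762960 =223.96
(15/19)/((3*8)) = 5/152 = 0.03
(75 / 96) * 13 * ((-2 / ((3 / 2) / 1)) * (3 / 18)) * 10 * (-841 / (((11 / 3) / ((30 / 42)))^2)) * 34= 580815625 / 23716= 24490.45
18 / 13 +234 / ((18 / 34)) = 5764 / 13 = 443.38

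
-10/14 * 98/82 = -35/41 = -0.85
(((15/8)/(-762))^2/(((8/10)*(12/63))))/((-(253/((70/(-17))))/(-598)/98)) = -58524375/1544254976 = -0.04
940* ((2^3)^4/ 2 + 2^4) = 1940160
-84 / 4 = -21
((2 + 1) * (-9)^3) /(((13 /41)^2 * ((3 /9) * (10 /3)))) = -33087123 /1690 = -19578.18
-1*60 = -60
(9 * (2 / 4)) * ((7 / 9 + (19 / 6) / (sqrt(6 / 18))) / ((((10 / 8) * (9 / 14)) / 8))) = 280.56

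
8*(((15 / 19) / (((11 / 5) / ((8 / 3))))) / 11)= 1600 / 2299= 0.70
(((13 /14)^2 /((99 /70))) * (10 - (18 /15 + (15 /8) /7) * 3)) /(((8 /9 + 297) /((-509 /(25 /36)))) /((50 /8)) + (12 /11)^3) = 146791653723 /53057435984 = 2.77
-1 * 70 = -70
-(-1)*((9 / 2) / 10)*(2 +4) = 27 / 10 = 2.70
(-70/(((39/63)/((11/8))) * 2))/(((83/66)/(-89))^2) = -69740959365/179114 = -389366.32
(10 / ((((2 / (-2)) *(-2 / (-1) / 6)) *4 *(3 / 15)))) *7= -525 / 2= -262.50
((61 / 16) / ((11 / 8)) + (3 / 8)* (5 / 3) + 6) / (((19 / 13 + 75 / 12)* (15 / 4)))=21502 / 66165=0.32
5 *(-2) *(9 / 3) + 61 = 31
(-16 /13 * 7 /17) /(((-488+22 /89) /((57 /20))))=23674 /7994675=0.00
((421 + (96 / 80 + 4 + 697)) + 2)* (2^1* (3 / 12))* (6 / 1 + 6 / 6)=19691 / 5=3938.20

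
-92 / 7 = -13.14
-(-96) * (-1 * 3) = -288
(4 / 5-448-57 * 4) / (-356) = 1.90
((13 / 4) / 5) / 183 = 13 / 3660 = 0.00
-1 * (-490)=490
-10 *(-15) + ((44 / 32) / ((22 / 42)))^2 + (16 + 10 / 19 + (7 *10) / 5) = 227899 / 1216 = 187.42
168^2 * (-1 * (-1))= 28224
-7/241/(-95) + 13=297642/22895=13.00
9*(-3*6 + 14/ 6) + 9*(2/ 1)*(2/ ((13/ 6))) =-1617/ 13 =-124.38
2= 2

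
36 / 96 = 0.38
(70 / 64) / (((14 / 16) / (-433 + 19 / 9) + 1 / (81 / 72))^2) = 348042744 / 250278125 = 1.39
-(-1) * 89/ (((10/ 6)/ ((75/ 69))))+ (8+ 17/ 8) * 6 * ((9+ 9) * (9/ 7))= 471399/ 322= 1463.97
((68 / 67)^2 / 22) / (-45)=-2312 / 2222055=-0.00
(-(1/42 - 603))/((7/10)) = 126625/147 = 861.39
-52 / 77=-0.68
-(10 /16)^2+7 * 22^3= 4770279 /64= 74535.61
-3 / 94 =-0.03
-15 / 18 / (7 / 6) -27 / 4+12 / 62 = -6311 / 868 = -7.27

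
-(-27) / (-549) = -3 / 61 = -0.05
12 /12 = 1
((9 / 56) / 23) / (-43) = -9 / 55384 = -0.00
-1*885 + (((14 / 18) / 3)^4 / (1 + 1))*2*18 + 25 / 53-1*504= -4345279502 / 3129597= -1388.45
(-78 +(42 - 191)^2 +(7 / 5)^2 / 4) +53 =2217649 / 100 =22176.49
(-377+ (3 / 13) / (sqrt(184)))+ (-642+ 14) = -1005+ 3 * sqrt(46) / 1196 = -1004.98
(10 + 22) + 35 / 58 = 1891 / 58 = 32.60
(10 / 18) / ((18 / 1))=0.03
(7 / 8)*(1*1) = 7 / 8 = 0.88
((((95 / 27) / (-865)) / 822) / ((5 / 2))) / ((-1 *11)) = 19 / 105587955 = 0.00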